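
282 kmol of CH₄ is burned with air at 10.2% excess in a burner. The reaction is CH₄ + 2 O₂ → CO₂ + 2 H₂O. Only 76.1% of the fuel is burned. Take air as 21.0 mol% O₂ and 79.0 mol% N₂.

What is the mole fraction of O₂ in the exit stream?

Stoichiometric O₂ = 2 × 282 = 564 kmol; O₂ fed = 564 × 1.102 = 621.5 kmol.
N₂ fed = 621.5 × 79/21 = 2338 kmol.
Fuel reacted = 0.761 × 282 → ξ = 214.6 kmol.
Outlet (n = n₀ + ν ξ):
  CH₄: 282 − 1(214.6) = 67.4
  O₂: 621.5 − 2(214.6) = 192.3
  N₂: 2338 (inert)
  CO₂: 0 + 1(214.6) = 214.6
  H₂O: 0 + 2(214.6) = 429.2
Total out = 3242 kmol; y_O₂ = 192.3 / 3242 = 0.05933.

0.0593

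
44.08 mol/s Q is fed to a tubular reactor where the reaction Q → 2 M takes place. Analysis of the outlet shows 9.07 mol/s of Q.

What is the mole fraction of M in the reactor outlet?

For Q: n = n₀ − 1ξ → 9.07 = 44.08 − 1ξ, giving ξ = 35.01 mol/s.
Outlet amounts (n = n₀ + ν ξ):
  Q: 44.08 − 1(35.01) = 9.07
  M: 0 + 2(35.01) = 70.02
Total out = 79.09 mol/s; y_M = 70.02 / 79.09 = 0.8853.

0.885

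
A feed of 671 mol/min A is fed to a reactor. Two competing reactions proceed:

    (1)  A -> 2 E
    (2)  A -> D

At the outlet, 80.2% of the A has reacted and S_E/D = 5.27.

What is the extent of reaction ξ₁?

Conversion of A: A consumed = 0.802 × 671 = 538.1 mol/min = 1ξ₁ + 1ξ₂.
Selectivity: 2ξ₁ / (1ξ₂) = 5.27 → ξ₁ = 2.635 ξ₂.
Substitute: (1·2.635 + 1) ξ₂ = 538.1 → ξ₂ = 148 mol/min, ξ₁ = 390.1 mol/min.
Outlet amounts (n = n₀ + Σ ν·ξ):
  A: 671 − 1(390.1) − 1(148) = 132.9
  E: 0 + 2(390.1) = 780.2
  D: 0 + 1(148) = 148

ξ₁ = 390 mol/min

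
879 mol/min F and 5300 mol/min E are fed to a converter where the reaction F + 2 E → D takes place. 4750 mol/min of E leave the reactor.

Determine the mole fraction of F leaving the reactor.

0.107

For E: n = n₀ − 2ξ → 4750 = 5300 − 2ξ, giving ξ = 275 mol/min.
Outlet amounts (n = n₀ + ν ξ):
  F: 879 − 1(275) = 604
  E: 5300 − 2(275) = 4750
  D: 0 + 1(275) = 275
Total out = 5629 mol/min; y_F = 604 / 5629 = 0.1073.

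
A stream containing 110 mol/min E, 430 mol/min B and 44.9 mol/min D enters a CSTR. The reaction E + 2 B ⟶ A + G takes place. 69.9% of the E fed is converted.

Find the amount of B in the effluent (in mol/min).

E reacted = 0.699 × 110 = 76.89 mol/min; ν_E = −1, so ξ = 76.89/1 = 76.89 mol/min.
Outlet amounts (n = n₀ + ν ξ):
  E: 110 − 1(76.89) = 33.11
  B: 430 − 2(76.89) = 276.2
  A: 0 + 1(76.89) = 76.89
  G: 0 + 1(76.89) = 76.89
  D: 44.9 (inert)

276 mol/min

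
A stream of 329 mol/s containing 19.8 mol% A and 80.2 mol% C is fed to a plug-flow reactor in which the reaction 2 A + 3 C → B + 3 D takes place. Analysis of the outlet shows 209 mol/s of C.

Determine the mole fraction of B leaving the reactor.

For C: n = n₀ − 3ξ → 209 = 263.9 − 3ξ, giving ξ = 18.29 mol/s.
Outlet amounts (n = n₀ + ν ξ):
  A: 65.14 − 2(18.29) = 28.57
  C: 263.9 − 3(18.29) = 209
  B: 0 + 1(18.29) = 18.29
  D: 0 + 3(18.29) = 54.86
Total out = 310.7 mol/s; y_B = 18.29 / 310.7 = 0.05885.

0.0589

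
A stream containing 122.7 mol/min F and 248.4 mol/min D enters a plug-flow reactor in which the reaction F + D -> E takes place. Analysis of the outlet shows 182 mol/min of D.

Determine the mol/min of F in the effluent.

56.3 mol/min

For D: n = n₀ − 1ξ → 182 = 248.4 − 1ξ, giving ξ = 66.4 mol/min.
Outlet amounts (n = n₀ + ν ξ):
  F: 122.7 − 1(66.4) = 56.3
  D: 248.4 − 1(66.4) = 182
  E: 0 + 1(66.4) = 66.4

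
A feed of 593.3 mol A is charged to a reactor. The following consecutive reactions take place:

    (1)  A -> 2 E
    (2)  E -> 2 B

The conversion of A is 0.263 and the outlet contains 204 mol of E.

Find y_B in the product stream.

Conversion of A: A consumed = 1ξ₁ = 0.263 × 593.3 → ξ₁ = 156 mol.
E balance: n_E = 0 + 2ξ₁ − 1ξ₂ = 204 → ξ₂ = (2·156 − 204)/1 = 108.1 mol.
Outlet amounts (n = n₀ + Σ ν·ξ):
  A: 593.3 − 1(156) = 437.3
  E: 0 + 2(156) − 1(108.1) = 204
  B: 0 + 2(108.1) = 216.2
Total out = 857.4 mol; y_B = 216.2 / 857.4 = 0.2521.

0.252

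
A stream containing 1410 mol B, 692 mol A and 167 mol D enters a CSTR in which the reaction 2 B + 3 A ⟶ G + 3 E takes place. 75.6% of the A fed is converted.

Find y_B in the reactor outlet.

A reacted = 0.756 × 692 = 523.2 mol; ν_A = −3, so ξ = 523.2/3 = 174.4 mol.
Outlet amounts (n = n₀ + ν ξ):
  B: 1410 − 2(174.4) = 1061
  A: 692 − 3(174.4) = 168.8
  G: 0 + 1(174.4) = 174.4
  E: 0 + 3(174.4) = 523.2
  D: 167 (inert)
Total out = 2095 mol; y_B = 1061 / 2095 = 0.5066.

0.507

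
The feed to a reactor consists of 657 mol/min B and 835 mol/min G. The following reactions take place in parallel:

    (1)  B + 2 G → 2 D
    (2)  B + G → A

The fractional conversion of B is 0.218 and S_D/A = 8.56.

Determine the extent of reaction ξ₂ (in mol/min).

ξ₂ = 27.1 mol/min

Conversion of B: B consumed = 0.218 × 657 = 143.2 mol/min = 1ξ₁ + 1ξ₂.
Selectivity: 2ξ₁ / (1ξ₂) = 8.56 → ξ₁ = 4.28 ξ₂.
Substitute: (1·4.28 + 1) ξ₂ = 143.2 → ξ₂ = 27.13 mol/min, ξ₁ = 116.1 mol/min.
Outlet amounts (n = n₀ + Σ ν·ξ):
  B: 657 − 1(116.1) − 1(27.13) = 513.8
  G: 835 − 2(116.1) − 1(27.13) = 575.7
  D: 0 + 2(116.1) = 232.2
  A: 0 + 1(27.13) = 27.13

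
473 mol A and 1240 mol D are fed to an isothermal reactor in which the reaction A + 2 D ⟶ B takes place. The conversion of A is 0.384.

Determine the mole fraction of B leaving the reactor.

A reacted = 0.384 × 473 = 181.6 mol; ν_A = −1, so ξ = 181.6/1 = 181.6 mol.
Outlet amounts (n = n₀ + ν ξ):
  A: 473 − 1(181.6) = 291.4
  D: 1240 − 2(181.6) = 876.7
  B: 0 + 1(181.6) = 181.6
Total out = 1350 mol; y_B = 181.6 / 1350 = 0.1346.

0.135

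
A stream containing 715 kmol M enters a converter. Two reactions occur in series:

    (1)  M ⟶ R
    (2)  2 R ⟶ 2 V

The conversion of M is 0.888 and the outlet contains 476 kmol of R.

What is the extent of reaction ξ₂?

ξ₂ = 79.5 kmol

Conversion of M: M consumed = 1ξ₁ = 0.888 × 715 → ξ₁ = 634.9 kmol.
R balance: n_R = 0 + 1ξ₁ − 2ξ₂ = 476 → ξ₂ = (1·634.9 − 476)/2 = 79.46 kmol.
Outlet amounts (n = n₀ + Σ ν·ξ):
  M: 715 − 1(634.9) = 80.08
  R: 0 + 1(634.9) − 2(79.46) = 476
  V: 0 + 2(79.46) = 158.9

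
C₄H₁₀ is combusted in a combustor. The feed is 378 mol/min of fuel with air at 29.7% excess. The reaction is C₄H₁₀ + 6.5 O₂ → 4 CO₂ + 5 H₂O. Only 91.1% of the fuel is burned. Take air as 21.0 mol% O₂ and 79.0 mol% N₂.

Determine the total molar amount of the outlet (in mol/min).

Stoichiometric O₂ = 6.5 × 378 = 2457 mol/min; O₂ fed = 2457 × 1.297 = 3187 mol/min.
N₂ fed = 3187 × 79/21 = 11990 mol/min.
Fuel reacted = 0.911 × 378 → ξ = 344.4 mol/min.
Outlet (n = n₀ + ν ξ):
  C₄H₁₀: 378 − 1(344.4) = 33.64
  O₂: 3187 − 6.5(344.4) = 948.4
  N₂: 11990 (inert)
  CO₂: 0 + 4(344.4) = 1377
  H₂O: 0 + 5(344.4) = 1722
Total out = 33.64 + 948.4 + 11990 + 1377 + 1722 = 16070 mol/min.

16100 mol/min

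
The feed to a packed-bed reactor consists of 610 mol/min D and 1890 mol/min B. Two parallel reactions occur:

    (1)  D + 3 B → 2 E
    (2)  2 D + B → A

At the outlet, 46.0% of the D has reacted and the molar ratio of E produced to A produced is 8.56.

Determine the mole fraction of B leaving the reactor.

0.627

Conversion of D: D consumed = 0.46 × 610 = 280.6 mol/min = 1ξ₁ + 2ξ₂.
Selectivity: 2ξ₁ / (1ξ₂) = 8.56 → ξ₁ = 4.28 ξ₂.
Substitute: (1·4.28 + 2) ξ₂ = 280.6 → ξ₂ = 44.68 mol/min, ξ₁ = 191.2 mol/min.
Outlet amounts (n = n₀ + Σ ν·ξ):
  D: 610 − 1(191.2) − 2(44.68) = 329.4
  B: 1890 − 3(191.2) − 1(44.68) = 1272
  E: 0 + 2(191.2) = 382.5
  A: 0 + 1(44.68) = 44.68
Total out = 2028 mol/min; y_B = 1272 / 2028 = 0.627.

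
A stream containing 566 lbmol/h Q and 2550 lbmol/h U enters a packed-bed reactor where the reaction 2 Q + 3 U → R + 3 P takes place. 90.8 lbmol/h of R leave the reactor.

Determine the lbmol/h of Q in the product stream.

384 lbmol/h

For R: n = n₀ + 1ξ → 90.8 = 0 + 1ξ, giving ξ = 90.8 lbmol/h.
Outlet amounts (n = n₀ + ν ξ):
  Q: 566 − 2(90.8) = 384.4
  U: 2550 − 3(90.8) = 2278
  R: 0 + 1(90.8) = 90.8
  P: 0 + 3(90.8) = 272.4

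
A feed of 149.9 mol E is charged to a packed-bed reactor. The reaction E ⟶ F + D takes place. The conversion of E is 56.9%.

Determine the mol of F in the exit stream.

E reacted = 0.569 × 149.9 = 85.29 mol; ν_E = −1, so ξ = 85.29/1 = 85.29 mol.
Outlet amounts (n = n₀ + ν ξ):
  E: 149.9 − 1(85.29) = 64.61
  F: 0 + 1(85.29) = 85.29
  D: 0 + 1(85.29) = 85.29

85.3 mol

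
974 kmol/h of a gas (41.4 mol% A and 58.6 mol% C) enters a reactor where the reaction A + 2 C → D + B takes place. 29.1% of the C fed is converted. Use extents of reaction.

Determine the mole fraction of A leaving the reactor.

C reacted = 0.291 × 570.8 = 166.1 kmol/h; ν_C = −2, so ξ = 166.1/2 = 83.05 kmol/h.
Outlet amounts (n = n₀ + ν ξ):
  A: 403.2 − 1(83.05) = 320.2
  C: 570.8 − 2(83.05) = 404.7
  D: 0 + 1(83.05) = 83.05
  B: 0 + 1(83.05) = 83.05
Total out = 891 kmol/h; y_A = 320.2 / 891 = 0.3594.

0.359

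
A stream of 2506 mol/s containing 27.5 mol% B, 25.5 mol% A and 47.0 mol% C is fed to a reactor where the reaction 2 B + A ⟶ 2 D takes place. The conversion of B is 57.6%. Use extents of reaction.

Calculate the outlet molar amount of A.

441 mol/s

B reacted = 0.576 × 689.1 = 397 mol/s; ν_B = −2, so ξ = 397/2 = 198.5 mol/s.
Outlet amounts (n = n₀ + ν ξ):
  B: 689.1 − 2(198.5) = 292.2
  A: 639 − 1(198.5) = 440.6
  D: 0 + 2(198.5) = 397
  C: 1178 (inert)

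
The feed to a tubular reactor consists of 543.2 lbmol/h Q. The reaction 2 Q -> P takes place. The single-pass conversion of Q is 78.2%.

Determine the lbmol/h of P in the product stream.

212 lbmol/h

Q reacted = 0.782 × 543.2 = 424.8 lbmol/h; ν_Q = −2, so ξ = 424.8/2 = 212.4 lbmol/h.
Outlet amounts (n = n₀ + ν ξ):
  Q: 543.2 − 2(212.4) = 118.4
  P: 0 + 1(212.4) = 212.4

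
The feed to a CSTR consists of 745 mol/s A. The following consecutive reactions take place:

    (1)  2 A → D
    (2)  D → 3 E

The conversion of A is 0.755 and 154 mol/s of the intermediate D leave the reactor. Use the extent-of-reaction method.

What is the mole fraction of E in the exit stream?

0.531

Conversion of A: A consumed = 2ξ₁ = 0.755 × 745 → ξ₁ = 281.2 mol/s.
D balance: n_D = 0 + 1ξ₁ − 1ξ₂ = 154 → ξ₂ = (1·281.2 − 154)/1 = 127.2 mol/s.
Outlet amounts (n = n₀ + Σ ν·ξ):
  A: 745 − 2(281.2) = 182.5
  D: 0 + 1(281.2) − 1(127.2) = 154
  E: 0 + 3(127.2) = 381.7
Total out = 718.2 mol/s; y_E = 381.7 / 718.2 = 0.5315.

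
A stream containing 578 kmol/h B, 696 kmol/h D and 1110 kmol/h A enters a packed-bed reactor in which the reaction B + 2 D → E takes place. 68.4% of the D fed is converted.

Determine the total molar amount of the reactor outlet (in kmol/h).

D reacted = 0.684 × 696 = 476.1 kmol/h; ν_D = −2, so ξ = 476.1/2 = 238 kmol/h.
Outlet amounts (n = n₀ + ν ξ):
  B: 578 − 1(238) = 340
  D: 696 − 2(238) = 219.9
  E: 0 + 1(238) = 238
  A: 1110 (inert)
Total out = 340 + 219.9 + 238 + 1110 = 1908 kmol/h.

1910 kmol/h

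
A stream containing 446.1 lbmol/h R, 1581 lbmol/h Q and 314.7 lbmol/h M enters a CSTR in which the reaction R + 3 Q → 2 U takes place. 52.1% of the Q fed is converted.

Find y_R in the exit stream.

0.0957

Q reacted = 0.521 × 1581 = 823.7 lbmol/h; ν_Q = −3, so ξ = 823.7/3 = 274.6 lbmol/h.
Outlet amounts (n = n₀ + ν ξ):
  R: 446.1 − 1(274.6) = 171.5
  Q: 1581 − 3(274.6) = 757.3
  U: 0 + 2(274.6) = 549.1
  M: 314.7 (inert)
Total out = 1793 lbmol/h; y_R = 171.5 / 1793 = 0.09569.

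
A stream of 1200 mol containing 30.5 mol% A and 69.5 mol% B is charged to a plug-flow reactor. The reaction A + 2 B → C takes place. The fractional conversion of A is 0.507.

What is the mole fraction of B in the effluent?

A reacted = 0.507 × 366 = 185.6 mol; ν_A = −1, so ξ = 185.6/1 = 185.6 mol.
Outlet amounts (n = n₀ + ν ξ):
  A: 366 − 1(185.6) = 180.4
  B: 834 − 2(185.6) = 462.9
  C: 0 + 1(185.6) = 185.6
Total out = 828.9 mol; y_B = 462.9 / 828.9 = 0.5584.

0.558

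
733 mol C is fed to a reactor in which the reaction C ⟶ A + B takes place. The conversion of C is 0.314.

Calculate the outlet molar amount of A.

230 mol

C reacted = 0.314 × 733 = 230.2 mol; ν_C = −1, so ξ = 230.2/1 = 230.2 mol.
Outlet amounts (n = n₀ + ν ξ):
  C: 733 − 1(230.2) = 502.8
  A: 0 + 1(230.2) = 230.2
  B: 0 + 1(230.2) = 230.2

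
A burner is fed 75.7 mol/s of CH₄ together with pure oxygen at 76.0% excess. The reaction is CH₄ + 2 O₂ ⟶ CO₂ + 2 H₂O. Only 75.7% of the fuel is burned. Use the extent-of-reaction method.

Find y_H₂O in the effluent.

Stoichiometric O₂ = 2 × 75.7 = 151.4 mol/s; O₂ fed = 151.4 × 1.760 = 266.5 mol/s.
Fuel reacted = 0.757 × 75.7 → ξ = 57.3 mol/s.
Outlet (n = n₀ + ν ξ):
  CH₄: 75.7 − 1(57.3) = 18.4
  O₂: 266.5 − 2(57.3) = 151.9
  CO₂: 0 + 1(57.3) = 57.3
  H₂O: 0 + 2(57.3) = 114.6
Total out = 342.2 mol/s; y_H₂O = 114.6 / 342.2 = 0.335.

0.335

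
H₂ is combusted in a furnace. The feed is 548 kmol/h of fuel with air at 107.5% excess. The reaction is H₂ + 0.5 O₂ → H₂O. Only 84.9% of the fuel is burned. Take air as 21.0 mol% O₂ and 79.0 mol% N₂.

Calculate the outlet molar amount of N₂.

Stoichiometric O₂ = 0.5 × 548 = 274 kmol/h; O₂ fed = 274 × 2.075 = 568.6 kmol/h.
N₂ fed = 568.6 × 79/21 = 2139 kmol/h.
Fuel reacted = 0.849 × 548 → ξ = 465.3 kmol/h.
Outlet (n = n₀ + ν ξ):
  H₂: 548 − 1(465.3) = 82.75
  O₂: 568.6 − 0.5(465.3) = 335.9
  N₂: 2139 (inert)
  H₂O: 0 + 1(465.3) = 465.3

2140 kmol/h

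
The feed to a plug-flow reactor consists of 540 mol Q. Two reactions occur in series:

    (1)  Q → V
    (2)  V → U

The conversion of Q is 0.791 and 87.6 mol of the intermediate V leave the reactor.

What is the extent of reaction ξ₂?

Conversion of Q: Q consumed = 1ξ₁ = 0.791 × 540 → ξ₁ = 427.1 mol.
V balance: n_V = 0 + 1ξ₁ − 1ξ₂ = 87.6 → ξ₂ = (1·427.1 − 87.6)/1 = 339.5 mol.
Outlet amounts (n = n₀ + Σ ν·ξ):
  Q: 540 − 1(427.1) = 112.9
  V: 0 + 1(427.1) − 1(339.5) = 87.6
  U: 0 + 1(339.5) = 339.5

ξ₂ = 340 mol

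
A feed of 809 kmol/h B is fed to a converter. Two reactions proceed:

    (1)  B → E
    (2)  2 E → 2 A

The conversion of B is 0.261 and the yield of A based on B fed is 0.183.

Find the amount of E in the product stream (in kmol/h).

Conversion of B: B consumed = 1ξ₁ = 0.261 × 809 → ξ₁ = 211.1 kmol/h.
Yield of A: 2ξ₂ / 809 = 0.183 → ξ₂ = 74.02 kmol/h.
Outlet amounts (n = n₀ + Σ ν·ξ):
  B: 809 − 1(211.1) = 597.9
  E: 0 + 1(211.1) − 2(74.02) = 63.1
  A: 0 + 2(74.02) = 148

63.1 kmol/h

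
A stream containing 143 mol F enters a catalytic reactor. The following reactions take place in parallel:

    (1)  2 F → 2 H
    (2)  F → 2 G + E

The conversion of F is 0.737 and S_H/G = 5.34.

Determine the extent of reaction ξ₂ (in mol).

Conversion of F: F consumed = 0.737 × 143 = 105.4 mol = 2ξ₁ + 1ξ₂.
Selectivity: 2ξ₁ / (2ξ₂) = 5.34 → ξ₁ = 5.34 ξ₂.
Substitute: (2·5.34 + 1) ξ₂ = 105.4 → ξ₂ = 9.023 mol, ξ₁ = 48.18 mol.
Outlet amounts (n = n₀ + Σ ν·ξ):
  F: 143 − 2(48.18) − 1(9.023) = 37.61
  H: 0 + 2(48.18) = 96.37
  G: 0 + 2(9.023) = 18.05
  E: 0 + 1(9.023) = 9.023

ξ₂ = 9.02 mol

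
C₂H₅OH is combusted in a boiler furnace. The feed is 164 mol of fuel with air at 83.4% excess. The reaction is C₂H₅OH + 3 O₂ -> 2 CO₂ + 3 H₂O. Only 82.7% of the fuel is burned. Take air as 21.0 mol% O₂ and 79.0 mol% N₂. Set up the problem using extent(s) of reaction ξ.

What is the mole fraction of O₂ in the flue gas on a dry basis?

Stoichiometric O₂ = 3 × 164 = 492 mol; O₂ fed = 492 × 1.834 = 902.3 mol.
N₂ fed = 902.3 × 79/21 = 3394 mol.
Fuel reacted = 0.827 × 164 → ξ = 135.6 mol.
Outlet (n = n₀ + ν ξ):
  C₂H₅OH: 164 − 1(135.6) = 28.37
  O₂: 902.3 − 3(135.6) = 495.4
  N₂: 3394 (inert)
  CO₂: 0 + 2(135.6) = 271.3
  H₂O: 0 + 3(135.6) = 406.9
Dry total = 4190 mol; y_O₂ (dry) = 495.4 / 4190 = 0.1183.

0.118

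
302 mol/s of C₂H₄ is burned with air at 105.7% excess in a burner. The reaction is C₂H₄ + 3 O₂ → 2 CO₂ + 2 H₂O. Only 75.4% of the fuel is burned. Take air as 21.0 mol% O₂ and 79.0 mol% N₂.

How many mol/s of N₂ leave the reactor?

Stoichiometric O₂ = 3 × 302 = 906 mol/s; O₂ fed = 906 × 2.057 = 1864 mol/s.
N₂ fed = 1864 × 79/21 = 7011 mol/s.
Fuel reacted = 0.754 × 302 → ξ = 227.7 mol/s.
Outlet (n = n₀ + ν ξ):
  C₂H₄: 302 − 1(227.7) = 74.29
  O₂: 1864 − 3(227.7) = 1181
  N₂: 7011 (inert)
  CO₂: 0 + 2(227.7) = 455.4
  H₂O: 0 + 2(227.7) = 455.4

7010 mol/s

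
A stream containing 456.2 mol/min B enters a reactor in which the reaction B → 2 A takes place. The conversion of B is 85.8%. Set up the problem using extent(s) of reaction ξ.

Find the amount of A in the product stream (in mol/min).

B reacted = 0.858 × 456.2 = 391.4 mol/min; ν_B = −1, so ξ = 391.4/1 = 391.4 mol/min.
Outlet amounts (n = n₀ + ν ξ):
  B: 456.2 − 1(391.4) = 64.78
  A: 0 + 2(391.4) = 782.8

783 mol/min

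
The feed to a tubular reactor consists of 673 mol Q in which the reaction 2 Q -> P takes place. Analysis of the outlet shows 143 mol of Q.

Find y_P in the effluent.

0.65

For Q: n = n₀ − 2ξ → 143 = 673 − 2ξ, giving ξ = 265 mol.
Outlet amounts (n = n₀ + ν ξ):
  Q: 673 − 2(265) = 143
  P: 0 + 1(265) = 265
Total out = 408 mol; y_P = 265 / 408 = 0.6495.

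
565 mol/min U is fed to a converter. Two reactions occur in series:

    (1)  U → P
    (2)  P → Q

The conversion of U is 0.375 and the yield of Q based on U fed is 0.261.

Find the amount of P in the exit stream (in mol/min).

64.4 mol/min

Conversion of U: U consumed = 1ξ₁ = 0.375 × 565 → ξ₁ = 211.9 mol/min.
Yield of Q: 1ξ₂ / 565 = 0.261 → ξ₂ = 147.5 mol/min.
Outlet amounts (n = n₀ + Σ ν·ξ):
  U: 565 − 1(211.9) = 353.1
  P: 0 + 1(211.9) − 1(147.5) = 64.41
  Q: 0 + 1(147.5) = 147.5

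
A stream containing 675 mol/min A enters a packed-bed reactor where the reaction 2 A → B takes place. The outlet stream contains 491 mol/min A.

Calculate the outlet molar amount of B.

For A: n = n₀ − 2ξ → 491 = 675 − 2ξ, giving ξ = 92 mol/min.
Outlet amounts (n = n₀ + ν ξ):
  A: 675 − 2(92) = 491
  B: 0 + 1(92) = 92

92 mol/min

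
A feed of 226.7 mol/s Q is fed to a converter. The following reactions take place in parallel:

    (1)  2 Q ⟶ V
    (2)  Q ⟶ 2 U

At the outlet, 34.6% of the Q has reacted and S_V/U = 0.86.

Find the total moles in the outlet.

Conversion of Q: Q consumed = 0.346 × 226.7 = 78.44 mol/s = 2ξ₁ + 1ξ₂.
Selectivity: 1ξ₁ / (2ξ₂) = 0.86 → ξ₁ = 1.72 ξ₂.
Substitute: (2·1.72 + 1) ξ₂ = 78.44 → ξ₂ = 17.67 mol/s, ξ₁ = 30.39 mol/s.
Outlet amounts (n = n₀ + Σ ν·ξ):
  Q: 226.7 − 2(30.39) − 1(17.67) = 148.3
  V: 0 + 1(30.39) = 30.39
  U: 0 + 2(17.67) = 35.33
Total out = 148.3 + 30.39 + 35.33 = 214 mol/s.

214 mol/s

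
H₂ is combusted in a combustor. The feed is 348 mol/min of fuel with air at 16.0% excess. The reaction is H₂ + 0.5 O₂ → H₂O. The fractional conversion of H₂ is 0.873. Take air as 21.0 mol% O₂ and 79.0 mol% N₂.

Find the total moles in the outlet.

1160 mol/min

Stoichiometric O₂ = 0.5 × 348 = 174 mol/min; O₂ fed = 174 × 1.160 = 201.8 mol/min.
N₂ fed = 201.8 × 79/21 = 759.3 mol/min.
Fuel reacted = 0.873 × 348 → ξ = 303.8 mol/min.
Outlet (n = n₀ + ν ξ):
  H₂: 348 − 1(303.8) = 44.2
  O₂: 201.8 − 0.5(303.8) = 49.94
  N₂: 759.3 (inert)
  H₂O: 0 + 1(303.8) = 303.8
Total out = 44.2 + 49.94 + 759.3 + 303.8 = 1157 mol/min.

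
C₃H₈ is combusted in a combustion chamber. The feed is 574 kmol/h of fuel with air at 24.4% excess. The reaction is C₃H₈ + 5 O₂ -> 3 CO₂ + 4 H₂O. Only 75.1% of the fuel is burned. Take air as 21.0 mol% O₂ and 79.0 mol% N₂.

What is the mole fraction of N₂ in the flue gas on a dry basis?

Stoichiometric O₂ = 5 × 574 = 2870 kmol/h; O₂ fed = 2870 × 1.244 = 3570 kmol/h.
N₂ fed = 3570 × 79/21 = 13430 kmol/h.
Fuel reacted = 0.751 × 574 → ξ = 431.1 kmol/h.
Outlet (n = n₀ + ν ξ):
  C₃H₈: 574 − 1(431.1) = 142.9
  O₂: 3570 − 5(431.1) = 1415
  N₂: 13430 (inert)
  CO₂: 0 + 3(431.1) = 1293
  H₂O: 0 + 4(431.1) = 1724
Dry total = 16280 kmol/h; y_N₂ (dry) = 13430 / 16280 = 0.8249.

0.825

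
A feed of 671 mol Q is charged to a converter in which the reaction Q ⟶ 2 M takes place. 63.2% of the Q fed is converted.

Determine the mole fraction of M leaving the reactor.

Q reacted = 0.632 × 671 = 424.1 mol; ν_Q = −1, so ξ = 424.1/1 = 424.1 mol.
Outlet amounts (n = n₀ + ν ξ):
  Q: 671 − 1(424.1) = 246.9
  M: 0 + 2(424.1) = 848.1
Total out = 1095 mol; y_M = 848.1 / 1095 = 0.7745.

0.775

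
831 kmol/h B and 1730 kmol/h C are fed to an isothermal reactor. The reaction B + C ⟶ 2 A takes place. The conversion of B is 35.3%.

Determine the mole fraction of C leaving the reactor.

0.561

B reacted = 0.353 × 831 = 293.3 kmol/h; ν_B = −1, so ξ = 293.3/1 = 293.3 kmol/h.
Outlet amounts (n = n₀ + ν ξ):
  B: 831 − 1(293.3) = 537.7
  C: 1730 − 1(293.3) = 1437
  A: 0 + 2(293.3) = 586.7
Total out = 2561 kmol/h; y_C = 1437 / 2561 = 0.561.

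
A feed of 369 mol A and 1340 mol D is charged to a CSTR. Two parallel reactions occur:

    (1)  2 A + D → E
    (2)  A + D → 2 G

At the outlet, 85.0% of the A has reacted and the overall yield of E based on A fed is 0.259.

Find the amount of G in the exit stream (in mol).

Yield of E: 1ξ₁ / 369 = 0.259 → ξ₁ = 95.57 mol.
Conversion of A: 2ξ₁ + 1ξ₂ = 0.85 × 369 = 313.6 → ξ₂ = 122.5 mol.
Outlet amounts (n = n₀ + Σ ν·ξ):
  A: 369 − 2(95.57) − 1(122.5) = 55.35
  D: 1340 − 1(95.57) − 1(122.5) = 1122
  E: 0 + 1(95.57) = 95.57
  G: 0 + 2(122.5) = 245

245 mol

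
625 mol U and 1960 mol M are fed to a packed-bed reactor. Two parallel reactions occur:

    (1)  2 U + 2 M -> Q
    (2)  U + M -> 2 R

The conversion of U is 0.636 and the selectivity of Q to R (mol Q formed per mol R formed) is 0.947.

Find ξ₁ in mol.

Conversion of U: U consumed = 0.636 × 625 = 397.5 mol = 2ξ₁ + 1ξ₂.
Selectivity: 1ξ₁ / (2ξ₂) = 0.947 → ξ₁ = 1.894 ξ₂.
Substitute: (2·1.894 + 1) ξ₂ = 397.5 → ξ₂ = 83.02 mol, ξ₁ = 157.2 mol.
Outlet amounts (n = n₀ + Σ ν·ξ):
  U: 625 − 2(157.2) − 1(83.02) = 227.5
  M: 1960 − 2(157.2) − 1(83.02) = 1562
  Q: 0 + 1(157.2) = 157.2
  R: 0 + 2(83.02) = 166

ξ₁ = 157 mol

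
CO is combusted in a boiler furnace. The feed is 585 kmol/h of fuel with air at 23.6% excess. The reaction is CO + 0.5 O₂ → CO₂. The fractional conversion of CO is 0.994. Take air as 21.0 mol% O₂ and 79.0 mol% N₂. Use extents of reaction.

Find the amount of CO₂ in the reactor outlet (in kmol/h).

581 kmol/h

Stoichiometric O₂ = 0.5 × 585 = 292.5 kmol/h; O₂ fed = 292.5 × 1.236 = 361.5 kmol/h.
N₂ fed = 361.5 × 79/21 = 1360 kmol/h.
Fuel reacted = 0.994 × 585 → ξ = 581.5 kmol/h.
Outlet (n = n₀ + ν ξ):
  CO: 585 − 1(581.5) = 3.51
  O₂: 361.5 − 0.5(581.5) = 70.78
  N₂: 1360 (inert)
  CO₂: 0 + 1(581.5) = 581.5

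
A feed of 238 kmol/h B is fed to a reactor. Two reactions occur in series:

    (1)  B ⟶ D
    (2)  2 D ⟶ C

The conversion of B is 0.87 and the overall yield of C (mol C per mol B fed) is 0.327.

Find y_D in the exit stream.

0.321

Conversion of B: B consumed = 1ξ₁ = 0.87 × 238 → ξ₁ = 207.1 kmol/h.
Yield of C: 1ξ₂ / 238 = 0.327 → ξ₂ = 77.83 kmol/h.
Outlet amounts (n = n₀ + Σ ν·ξ):
  B: 238 − 1(207.1) = 30.94
  D: 0 + 1(207.1) − 2(77.83) = 51.41
  C: 0 + 1(77.83) = 77.83
Total out = 160.2 kmol/h; y_D = 51.41 / 160.2 = 0.321.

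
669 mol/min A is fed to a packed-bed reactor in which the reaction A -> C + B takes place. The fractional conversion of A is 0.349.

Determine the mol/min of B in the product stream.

233 mol/min

A reacted = 0.349 × 669 = 233.5 mol/min; ν_A = −1, so ξ = 233.5/1 = 233.5 mol/min.
Outlet amounts (n = n₀ + ν ξ):
  A: 669 − 1(233.5) = 435.5
  C: 0 + 1(233.5) = 233.5
  B: 0 + 1(233.5) = 233.5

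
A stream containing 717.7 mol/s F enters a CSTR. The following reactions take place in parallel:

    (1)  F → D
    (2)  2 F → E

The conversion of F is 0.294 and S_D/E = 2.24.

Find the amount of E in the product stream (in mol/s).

49.8 mol/s

Conversion of F: F consumed = 0.294 × 717.7 = 211 mol/s = 1ξ₁ + 2ξ₂.
Selectivity: 1ξ₁ / (1ξ₂) = 2.24 → ξ₁ = 2.24 ξ₂.
Substitute: (1·2.24 + 2) ξ₂ = 211 → ξ₂ = 49.77 mol/s, ξ₁ = 111.5 mol/s.
Outlet amounts (n = n₀ + Σ ν·ξ):
  F: 717.7 − 1(111.5) − 2(49.77) = 506.7
  D: 0 + 1(111.5) = 111.5
  E: 0 + 1(49.77) = 49.77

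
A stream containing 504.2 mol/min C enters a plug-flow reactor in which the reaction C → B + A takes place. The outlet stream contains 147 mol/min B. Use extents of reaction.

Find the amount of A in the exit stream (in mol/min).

For B: n = n₀ + 1ξ → 147 = 0 + 1ξ, giving ξ = 147 mol/min.
Outlet amounts (n = n₀ + ν ξ):
  C: 504.2 − 1(147) = 357.2
  B: 0 + 1(147) = 147
  A: 0 + 1(147) = 147

147 mol/min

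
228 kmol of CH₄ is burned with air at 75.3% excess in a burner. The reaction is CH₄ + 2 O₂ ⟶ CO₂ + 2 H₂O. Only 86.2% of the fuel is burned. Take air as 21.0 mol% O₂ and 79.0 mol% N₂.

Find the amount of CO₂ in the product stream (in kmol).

197 kmol

Stoichiometric O₂ = 2 × 228 = 456 kmol; O₂ fed = 456 × 1.753 = 799.4 kmol.
N₂ fed = 799.4 × 79/21 = 3007 kmol.
Fuel reacted = 0.862 × 228 → ξ = 196.5 kmol.
Outlet (n = n₀ + ν ξ):
  CH₄: 228 − 1(196.5) = 31.46
  O₂: 799.4 − 2(196.5) = 406.3
  N₂: 3007 (inert)
  CO₂: 0 + 1(196.5) = 196.5
  H₂O: 0 + 2(196.5) = 393.1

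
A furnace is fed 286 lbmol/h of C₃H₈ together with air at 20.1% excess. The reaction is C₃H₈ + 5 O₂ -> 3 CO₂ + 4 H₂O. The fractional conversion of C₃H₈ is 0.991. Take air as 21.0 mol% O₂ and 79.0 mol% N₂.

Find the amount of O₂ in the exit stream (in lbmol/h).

300 lbmol/h

Stoichiometric O₂ = 5 × 286 = 1430 lbmol/h; O₂ fed = 1430 × 1.201 = 1717 lbmol/h.
N₂ fed = 1717 × 79/21 = 6461 lbmol/h.
Fuel reacted = 0.991 × 286 → ξ = 283.4 lbmol/h.
Outlet (n = n₀ + ν ξ):
  C₃H₈: 286 − 1(283.4) = 2.574
  O₂: 1717 − 5(283.4) = 300.3
  N₂: 6461 (inert)
  CO₂: 0 + 3(283.4) = 850.3
  H₂O: 0 + 4(283.4) = 1134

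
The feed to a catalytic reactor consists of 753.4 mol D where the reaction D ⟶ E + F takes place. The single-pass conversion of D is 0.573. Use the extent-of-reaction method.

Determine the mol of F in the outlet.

432 mol

D reacted = 0.573 × 753.4 = 431.7 mol; ν_D = −1, so ξ = 431.7/1 = 431.7 mol.
Outlet amounts (n = n₀ + ν ξ):
  D: 753.4 − 1(431.7) = 321.7
  E: 0 + 1(431.7) = 431.7
  F: 0 + 1(431.7) = 431.7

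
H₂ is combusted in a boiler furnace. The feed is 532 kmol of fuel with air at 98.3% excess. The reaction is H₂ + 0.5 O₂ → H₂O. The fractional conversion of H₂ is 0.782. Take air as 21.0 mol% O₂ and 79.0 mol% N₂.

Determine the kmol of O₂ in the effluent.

319 kmol

Stoichiometric O₂ = 0.5 × 532 = 266 kmol; O₂ fed = 266 × 1.983 = 527.5 kmol.
N₂ fed = 527.5 × 79/21 = 1984 kmol.
Fuel reacted = 0.782 × 532 → ξ = 416 kmol.
Outlet (n = n₀ + ν ξ):
  H₂: 532 − 1(416) = 116
  O₂: 527.5 − 0.5(416) = 319.5
  N₂: 1984 (inert)
  H₂O: 0 + 1(416) = 416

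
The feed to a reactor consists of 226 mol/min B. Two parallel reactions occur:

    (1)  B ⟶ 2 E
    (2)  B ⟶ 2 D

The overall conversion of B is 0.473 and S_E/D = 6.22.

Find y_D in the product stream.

0.089

Conversion of B: B consumed = 0.473 × 226 = 106.9 mol/min = 1ξ₁ + 1ξ₂.
Selectivity: 2ξ₁ / (2ξ₂) = 6.22 → ξ₁ = 6.22 ξ₂.
Substitute: (1·6.22 + 1) ξ₂ = 106.9 → ξ₂ = 14.81 mol/min, ξ₁ = 92.09 mol/min.
Outlet amounts (n = n₀ + Σ ν·ξ):
  B: 226 − 1(92.09) − 1(14.81) = 119.1
  E: 0 + 2(92.09) = 184.2
  D: 0 + 2(14.81) = 29.61
Total out = 332.9 mol/min; y_D = 29.61 / 332.9 = 0.08895.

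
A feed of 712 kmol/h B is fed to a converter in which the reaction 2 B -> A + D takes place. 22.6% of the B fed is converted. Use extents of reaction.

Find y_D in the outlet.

0.113

B reacted = 0.226 × 712 = 160.9 kmol/h; ν_B = −2, so ξ = 160.9/2 = 80.46 kmol/h.
Outlet amounts (n = n₀ + ν ξ):
  B: 712 − 2(80.46) = 551.1
  A: 0 + 1(80.46) = 80.46
  D: 0 + 1(80.46) = 80.46
Total out = 712 kmol/h; y_D = 80.46 / 712 = 0.113.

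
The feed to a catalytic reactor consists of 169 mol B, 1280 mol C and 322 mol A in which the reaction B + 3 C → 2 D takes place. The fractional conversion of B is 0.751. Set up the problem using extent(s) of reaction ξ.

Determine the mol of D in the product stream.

254 mol

B reacted = 0.751 × 169 = 126.9 mol; ν_B = −1, so ξ = 126.9/1 = 126.9 mol.
Outlet amounts (n = n₀ + ν ξ):
  B: 169 − 1(126.9) = 42.08
  C: 1280 − 3(126.9) = 899.2
  D: 0 + 2(126.9) = 253.8
  A: 322 (inert)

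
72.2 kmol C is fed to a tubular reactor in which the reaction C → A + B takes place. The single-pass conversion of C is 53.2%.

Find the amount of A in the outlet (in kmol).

C reacted = 0.532 × 72.2 = 38.41 kmol; ν_C = −1, so ξ = 38.41/1 = 38.41 kmol.
Outlet amounts (n = n₀ + ν ξ):
  C: 72.2 − 1(38.41) = 33.79
  A: 0 + 1(38.41) = 38.41
  B: 0 + 1(38.41) = 38.41

38.4 kmol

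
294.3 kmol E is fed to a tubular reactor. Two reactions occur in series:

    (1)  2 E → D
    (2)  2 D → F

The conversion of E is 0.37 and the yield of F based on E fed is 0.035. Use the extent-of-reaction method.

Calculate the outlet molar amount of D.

Conversion of E: E consumed = 2ξ₁ = 0.37 × 294.3 → ξ₁ = 54.45 kmol.
Yield of F: 1ξ₂ / 294.3 = 0.035 → ξ₂ = 10.3 kmol.
Outlet amounts (n = n₀ + Σ ν·ξ):
  E: 294.3 − 2(54.45) = 185.4
  D: 0 + 1(54.45) − 2(10.3) = 33.84
  F: 0 + 1(10.3) = 10.3

33.8 kmol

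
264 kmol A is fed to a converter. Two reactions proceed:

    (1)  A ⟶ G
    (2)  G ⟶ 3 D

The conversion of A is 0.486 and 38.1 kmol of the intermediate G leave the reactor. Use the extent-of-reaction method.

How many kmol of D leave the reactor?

271 kmol

Conversion of A: A consumed = 1ξ₁ = 0.486 × 264 → ξ₁ = 128.3 kmol.
G balance: n_G = 0 + 1ξ₁ − 1ξ₂ = 38.1 → ξ₂ = (1·128.3 − 38.1)/1 = 90.2 kmol.
Outlet amounts (n = n₀ + Σ ν·ξ):
  A: 264 − 1(128.3) = 135.7
  G: 0 + 1(128.3) − 1(90.2) = 38.1
  D: 0 + 3(90.2) = 270.6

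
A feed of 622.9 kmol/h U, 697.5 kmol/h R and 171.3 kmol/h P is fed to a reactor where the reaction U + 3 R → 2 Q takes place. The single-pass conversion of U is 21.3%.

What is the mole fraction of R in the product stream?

0.244

U reacted = 0.213 × 622.9 = 132.7 kmol/h; ν_U = −1, so ξ = 132.7/1 = 132.7 kmol/h.
Outlet amounts (n = n₀ + ν ξ):
  U: 622.9 − 1(132.7) = 490.2
  R: 697.5 − 3(132.7) = 299.5
  Q: 0 + 2(132.7) = 265.4
  P: 171.3 (inert)
Total out = 1226 kmol/h; y_R = 299.5 / 1226 = 0.2442.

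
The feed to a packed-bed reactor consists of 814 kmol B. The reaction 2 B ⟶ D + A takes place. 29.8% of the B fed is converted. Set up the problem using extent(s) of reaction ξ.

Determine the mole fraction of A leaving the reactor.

B reacted = 0.298 × 814 = 242.6 kmol; ν_B = −2, so ξ = 242.6/2 = 121.3 kmol.
Outlet amounts (n = n₀ + ν ξ):
  B: 814 − 2(121.3) = 571.4
  D: 0 + 1(121.3) = 121.3
  A: 0 + 1(121.3) = 121.3
Total out = 814 kmol; y_A = 121.3 / 814 = 0.149.

0.149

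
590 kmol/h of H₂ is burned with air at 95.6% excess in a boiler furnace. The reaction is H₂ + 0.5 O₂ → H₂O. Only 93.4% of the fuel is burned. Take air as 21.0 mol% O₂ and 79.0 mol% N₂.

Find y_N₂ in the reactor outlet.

0.709

Stoichiometric O₂ = 0.5 × 590 = 295 kmol/h; O₂ fed = 295 × 1.956 = 577 kmol/h.
N₂ fed = 577 × 79/21 = 2171 kmol/h.
Fuel reacted = 0.934 × 590 → ξ = 551.1 kmol/h.
Outlet (n = n₀ + ν ξ):
  H₂: 590 − 1(551.1) = 38.94
  O₂: 577 − 0.5(551.1) = 301.5
  N₂: 2171 (inert)
  H₂O: 0 + 1(551.1) = 551.1
Total out = 3062 kmol/h; y_N₂ = 2171 / 3062 = 0.7089.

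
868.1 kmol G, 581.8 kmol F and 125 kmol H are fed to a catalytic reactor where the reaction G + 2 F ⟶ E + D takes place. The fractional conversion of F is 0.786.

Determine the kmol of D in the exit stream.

229 kmol

F reacted = 0.786 × 581.8 = 457.3 kmol; ν_F = −2, so ξ = 457.3/2 = 228.6 kmol.
Outlet amounts (n = n₀ + ν ξ):
  G: 868.1 − 1(228.6) = 639.5
  F: 581.8 − 2(228.6) = 124.5
  E: 0 + 1(228.6) = 228.6
  D: 0 + 1(228.6) = 228.6
  H: 125 (inert)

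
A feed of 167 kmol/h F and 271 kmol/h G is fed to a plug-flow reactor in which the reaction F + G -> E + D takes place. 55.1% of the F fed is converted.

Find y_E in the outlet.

0.21

F reacted = 0.551 × 167 = 92.02 kmol/h; ν_F = −1, so ξ = 92.02/1 = 92.02 kmol/h.
Outlet amounts (n = n₀ + ν ξ):
  F: 167 − 1(92.02) = 74.98
  G: 271 − 1(92.02) = 179
  E: 0 + 1(92.02) = 92.02
  D: 0 + 1(92.02) = 92.02
Total out = 438 kmol/h; y_E = 92.02 / 438 = 0.2101.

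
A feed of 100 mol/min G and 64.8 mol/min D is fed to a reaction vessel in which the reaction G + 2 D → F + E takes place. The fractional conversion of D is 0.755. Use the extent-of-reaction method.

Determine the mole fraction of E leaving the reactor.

0.174

D reacted = 0.755 × 64.8 = 48.92 mol/min; ν_D = −2, so ξ = 48.92/2 = 24.46 mol/min.
Outlet amounts (n = n₀ + ν ξ):
  G: 100 − 1(24.46) = 75.54
  D: 64.8 − 2(24.46) = 15.88
  F: 0 + 1(24.46) = 24.46
  E: 0 + 1(24.46) = 24.46
Total out = 140.3 mol/min; y_E = 24.46 / 140.3 = 0.1743.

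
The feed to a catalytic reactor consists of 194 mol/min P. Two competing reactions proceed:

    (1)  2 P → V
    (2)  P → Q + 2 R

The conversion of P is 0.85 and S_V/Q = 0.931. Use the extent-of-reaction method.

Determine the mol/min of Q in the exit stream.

57.6 mol/min

Conversion of P: P consumed = 0.85 × 194 = 164.9 mol/min = 2ξ₁ + 1ξ₂.
Selectivity: 1ξ₁ / (1ξ₂) = 0.931 → ξ₁ = 0.931 ξ₂.
Substitute: (2·0.931 + 1) ξ₂ = 164.9 → ξ₂ = 57.62 mol/min, ξ₁ = 53.64 mol/min.
Outlet amounts (n = n₀ + Σ ν·ξ):
  P: 194 − 2(53.64) − 1(57.62) = 29.1
  V: 0 + 1(53.64) = 53.64
  Q: 0 + 1(57.62) = 57.62
  R: 0 + 2(57.62) = 115.2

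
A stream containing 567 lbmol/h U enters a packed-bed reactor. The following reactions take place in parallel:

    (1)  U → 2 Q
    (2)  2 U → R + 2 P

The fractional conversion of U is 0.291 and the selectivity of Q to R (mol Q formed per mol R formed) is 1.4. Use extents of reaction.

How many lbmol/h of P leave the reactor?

Conversion of U: U consumed = 0.291 × 567 = 165 lbmol/h = 1ξ₁ + 2ξ₂.
Selectivity: 2ξ₁ / (1ξ₂) = 1.4 → ξ₁ = 0.7 ξ₂.
Substitute: (1·0.7 + 2) ξ₂ = 165 → ξ₂ = 61.11 lbmol/h, ξ₁ = 42.78 lbmol/h.
Outlet amounts (n = n₀ + Σ ν·ξ):
  U: 567 − 1(42.78) − 2(61.11) = 402
  Q: 0 + 2(42.78) = 85.55
  R: 0 + 1(61.11) = 61.11
  P: 0 + 2(61.11) = 122.2

122 lbmol/h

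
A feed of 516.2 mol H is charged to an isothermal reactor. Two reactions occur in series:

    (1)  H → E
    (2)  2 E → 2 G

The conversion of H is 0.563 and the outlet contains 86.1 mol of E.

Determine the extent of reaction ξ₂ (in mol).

Conversion of H: H consumed = 1ξ₁ = 0.563 × 516.2 → ξ₁ = 290.6 mol.
E balance: n_E = 0 + 1ξ₁ − 2ξ₂ = 86.1 → ξ₂ = (1·290.6 − 86.1)/2 = 102.3 mol.
Outlet amounts (n = n₀ + Σ ν·ξ):
  H: 516.2 − 1(290.6) = 225.6
  E: 0 + 1(290.6) − 2(102.3) = 86.1
  G: 0 + 2(102.3) = 204.5

ξ₂ = 102 mol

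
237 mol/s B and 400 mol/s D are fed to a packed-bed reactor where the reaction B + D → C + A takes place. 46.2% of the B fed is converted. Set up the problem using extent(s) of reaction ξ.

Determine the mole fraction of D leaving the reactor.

B reacted = 0.462 × 237 = 109.5 mol/s; ν_B = −1, so ξ = 109.5/1 = 109.5 mol/s.
Outlet amounts (n = n₀ + ν ξ):
  B: 237 − 1(109.5) = 127.5
  D: 400 − 1(109.5) = 290.5
  C: 0 + 1(109.5) = 109.5
  A: 0 + 1(109.5) = 109.5
Total out = 637 mol/s; y_D = 290.5 / 637 = 0.4561.

0.456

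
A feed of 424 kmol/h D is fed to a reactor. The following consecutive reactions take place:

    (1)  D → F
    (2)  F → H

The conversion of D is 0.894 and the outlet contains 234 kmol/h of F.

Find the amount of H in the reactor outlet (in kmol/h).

Conversion of D: D consumed = 1ξ₁ = 0.894 × 424 → ξ₁ = 379.1 kmol/h.
F balance: n_F = 0 + 1ξ₁ − 1ξ₂ = 234 → ξ₂ = (1·379.1 − 234)/1 = 145.1 kmol/h.
Outlet amounts (n = n₀ + Σ ν·ξ):
  D: 424 − 1(379.1) = 44.94
  F: 0 + 1(379.1) − 1(145.1) = 234
  H: 0 + 1(145.1) = 145.1

145 kmol/h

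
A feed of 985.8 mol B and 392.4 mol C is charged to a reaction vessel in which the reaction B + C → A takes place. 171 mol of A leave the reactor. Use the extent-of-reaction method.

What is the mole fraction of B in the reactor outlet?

For A: n = n₀ + 1ξ → 171 = 0 + 1ξ, giving ξ = 171 mol.
Outlet amounts (n = n₀ + ν ξ):
  B: 985.8 − 1(171) = 814.8
  C: 392.4 − 1(171) = 221.4
  A: 0 + 1(171) = 171
Total out = 1207 mol; y_B = 814.8 / 1207 = 0.675.

0.675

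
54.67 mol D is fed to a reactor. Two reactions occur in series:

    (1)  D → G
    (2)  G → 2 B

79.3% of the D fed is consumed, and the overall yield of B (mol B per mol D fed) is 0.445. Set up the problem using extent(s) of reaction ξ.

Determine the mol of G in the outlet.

31.2 mol

Conversion of D: D consumed = 1ξ₁ = 0.793 × 54.67 → ξ₁ = 43.35 mol.
Yield of B: 2ξ₂ / 54.67 = 0.445 → ξ₂ = 12.16 mol.
Outlet amounts (n = n₀ + Σ ν·ξ):
  D: 54.67 − 1(43.35) = 11.32
  G: 0 + 1(43.35) − 1(12.16) = 31.19
  B: 0 + 2(12.16) = 24.33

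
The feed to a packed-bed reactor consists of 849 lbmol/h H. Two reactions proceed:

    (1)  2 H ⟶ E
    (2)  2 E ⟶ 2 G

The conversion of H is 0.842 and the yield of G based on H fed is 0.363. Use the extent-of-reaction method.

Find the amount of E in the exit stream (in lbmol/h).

Conversion of H: H consumed = 2ξ₁ = 0.842 × 849 → ξ₁ = 357.4 lbmol/h.
Yield of G: 2ξ₂ / 849 = 0.363 → ξ₂ = 154.1 lbmol/h.
Outlet amounts (n = n₀ + Σ ν·ξ):
  H: 849 − 2(357.4) = 134.1
  E: 0 + 1(357.4) − 2(154.1) = 49.24
  G: 0 + 2(154.1) = 308.2

49.2 lbmol/h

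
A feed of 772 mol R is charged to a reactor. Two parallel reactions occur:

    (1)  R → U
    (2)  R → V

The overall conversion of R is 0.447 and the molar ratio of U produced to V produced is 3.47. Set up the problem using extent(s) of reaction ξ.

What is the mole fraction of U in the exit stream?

0.347

Conversion of R: R consumed = 0.447 × 772 = 345.1 mol = 1ξ₁ + 1ξ₂.
Selectivity: 1ξ₁ / (1ξ₂) = 3.47 → ξ₁ = 3.47 ξ₂.
Substitute: (1·3.47 + 1) ξ₂ = 345.1 → ξ₂ = 77.2 mol, ξ₁ = 267.9 mol.
Outlet amounts (n = n₀ + Σ ν·ξ):
  R: 772 − 1(267.9) − 1(77.2) = 426.9
  U: 0 + 1(267.9) = 267.9
  V: 0 + 1(77.2) = 77.2
Total out = 772 mol; y_U = 267.9 / 772 = 0.347.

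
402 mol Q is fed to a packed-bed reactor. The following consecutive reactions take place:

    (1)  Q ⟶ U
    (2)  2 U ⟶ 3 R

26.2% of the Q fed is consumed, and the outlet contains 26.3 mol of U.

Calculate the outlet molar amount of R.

119 mol

Conversion of Q: Q consumed = 1ξ₁ = 0.262 × 402 → ξ₁ = 105.3 mol.
U balance: n_U = 0 + 1ξ₁ − 2ξ₂ = 26.3 → ξ₂ = (1·105.3 − 26.3)/2 = 39.51 mol.
Outlet amounts (n = n₀ + Σ ν·ξ):
  Q: 402 − 1(105.3) = 296.7
  U: 0 + 1(105.3) − 2(39.51) = 26.3
  R: 0 + 3(39.51) = 118.5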